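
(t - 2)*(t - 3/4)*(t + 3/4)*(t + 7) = t^4 + 5*t^3 - 233*t^2/16 - 45*t/16 + 63/8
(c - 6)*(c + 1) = c^2 - 5*c - 6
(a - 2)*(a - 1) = a^2 - 3*a + 2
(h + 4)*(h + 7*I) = h^2 + 4*h + 7*I*h + 28*I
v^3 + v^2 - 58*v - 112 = (v - 8)*(v + 2)*(v + 7)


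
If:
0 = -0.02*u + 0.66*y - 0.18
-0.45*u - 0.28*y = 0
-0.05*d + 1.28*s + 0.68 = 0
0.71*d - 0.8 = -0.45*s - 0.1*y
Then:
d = 1.39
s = -0.48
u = -0.17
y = 0.27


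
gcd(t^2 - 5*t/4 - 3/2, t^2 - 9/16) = t + 3/4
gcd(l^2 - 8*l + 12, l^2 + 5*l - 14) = l - 2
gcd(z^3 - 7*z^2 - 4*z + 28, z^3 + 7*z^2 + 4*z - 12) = z + 2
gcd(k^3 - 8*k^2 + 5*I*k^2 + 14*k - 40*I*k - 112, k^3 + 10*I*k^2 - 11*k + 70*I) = k^2 + 5*I*k + 14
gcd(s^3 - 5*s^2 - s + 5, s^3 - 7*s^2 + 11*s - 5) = s^2 - 6*s + 5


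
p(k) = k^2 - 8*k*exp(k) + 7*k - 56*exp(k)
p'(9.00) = -1101994.41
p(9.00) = -1037050.74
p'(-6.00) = -5.04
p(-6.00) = -6.02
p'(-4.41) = -2.17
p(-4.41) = -11.67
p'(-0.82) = -19.94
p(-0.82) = -26.84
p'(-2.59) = -1.43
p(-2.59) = -14.07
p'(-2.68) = -1.28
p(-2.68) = -13.95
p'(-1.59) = -6.64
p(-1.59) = -17.43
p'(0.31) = -83.02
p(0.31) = -77.47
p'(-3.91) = -1.48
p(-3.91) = -12.58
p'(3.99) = -5169.96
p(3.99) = -4708.66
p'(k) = -8*k*exp(k) + 2*k - 64*exp(k) + 7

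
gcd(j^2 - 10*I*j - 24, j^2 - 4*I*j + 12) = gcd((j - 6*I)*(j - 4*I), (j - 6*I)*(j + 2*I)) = j - 6*I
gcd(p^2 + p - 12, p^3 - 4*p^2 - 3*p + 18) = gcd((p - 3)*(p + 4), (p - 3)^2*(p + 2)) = p - 3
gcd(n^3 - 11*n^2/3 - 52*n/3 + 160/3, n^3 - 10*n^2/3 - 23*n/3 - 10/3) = n - 5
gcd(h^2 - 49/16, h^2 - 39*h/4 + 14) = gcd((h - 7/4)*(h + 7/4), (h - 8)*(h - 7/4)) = h - 7/4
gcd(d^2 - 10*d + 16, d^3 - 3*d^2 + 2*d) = d - 2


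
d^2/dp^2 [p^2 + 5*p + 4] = 2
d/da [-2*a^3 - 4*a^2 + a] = -6*a^2 - 8*a + 1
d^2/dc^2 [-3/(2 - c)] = 6/(c - 2)^3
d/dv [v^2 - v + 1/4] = 2*v - 1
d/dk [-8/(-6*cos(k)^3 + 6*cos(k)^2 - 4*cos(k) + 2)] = 4*(9*cos(k)^2 - 6*cos(k) + 2)*sin(k)/(3*cos(k)^3 - 3*cos(k)^2 + 2*cos(k) - 1)^2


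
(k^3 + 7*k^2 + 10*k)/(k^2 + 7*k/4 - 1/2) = 4*k*(k + 5)/(4*k - 1)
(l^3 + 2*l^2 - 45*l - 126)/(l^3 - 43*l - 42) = (l + 3)/(l + 1)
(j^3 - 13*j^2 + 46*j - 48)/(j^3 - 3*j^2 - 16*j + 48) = (j^2 - 10*j + 16)/(j^2 - 16)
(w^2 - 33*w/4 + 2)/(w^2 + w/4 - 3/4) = (4*w^2 - 33*w + 8)/(4*w^2 + w - 3)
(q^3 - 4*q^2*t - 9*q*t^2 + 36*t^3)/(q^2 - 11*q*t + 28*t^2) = (q^2 - 9*t^2)/(q - 7*t)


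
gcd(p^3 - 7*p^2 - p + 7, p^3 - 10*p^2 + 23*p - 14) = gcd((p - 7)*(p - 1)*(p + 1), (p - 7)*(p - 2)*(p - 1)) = p^2 - 8*p + 7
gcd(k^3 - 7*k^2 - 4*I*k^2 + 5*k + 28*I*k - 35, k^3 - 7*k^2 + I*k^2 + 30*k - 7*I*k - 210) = k^2 + k*(-7 - 5*I) + 35*I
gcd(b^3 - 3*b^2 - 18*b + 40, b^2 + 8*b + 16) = b + 4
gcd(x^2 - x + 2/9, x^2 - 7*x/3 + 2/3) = x - 1/3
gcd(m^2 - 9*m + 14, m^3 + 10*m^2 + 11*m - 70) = m - 2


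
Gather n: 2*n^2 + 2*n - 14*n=2*n^2 - 12*n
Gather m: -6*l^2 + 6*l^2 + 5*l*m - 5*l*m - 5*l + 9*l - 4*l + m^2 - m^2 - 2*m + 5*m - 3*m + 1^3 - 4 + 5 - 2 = 0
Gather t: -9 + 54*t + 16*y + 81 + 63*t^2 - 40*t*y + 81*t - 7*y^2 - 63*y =63*t^2 + t*(135 - 40*y) - 7*y^2 - 47*y + 72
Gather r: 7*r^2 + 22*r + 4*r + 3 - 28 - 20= 7*r^2 + 26*r - 45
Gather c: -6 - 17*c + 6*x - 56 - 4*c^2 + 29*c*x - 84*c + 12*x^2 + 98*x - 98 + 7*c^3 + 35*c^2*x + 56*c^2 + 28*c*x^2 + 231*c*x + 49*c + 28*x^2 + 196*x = 7*c^3 + c^2*(35*x + 52) + c*(28*x^2 + 260*x - 52) + 40*x^2 + 300*x - 160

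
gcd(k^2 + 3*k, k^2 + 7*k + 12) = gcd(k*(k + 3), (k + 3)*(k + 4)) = k + 3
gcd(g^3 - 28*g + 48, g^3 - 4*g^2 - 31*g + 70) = g - 2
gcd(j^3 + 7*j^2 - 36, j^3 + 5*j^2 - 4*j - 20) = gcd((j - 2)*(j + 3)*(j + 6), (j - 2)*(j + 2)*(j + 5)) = j - 2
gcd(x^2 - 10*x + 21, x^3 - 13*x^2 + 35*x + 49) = x - 7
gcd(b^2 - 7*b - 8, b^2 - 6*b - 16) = b - 8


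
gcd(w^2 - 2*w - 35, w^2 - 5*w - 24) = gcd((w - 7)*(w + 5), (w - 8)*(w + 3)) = 1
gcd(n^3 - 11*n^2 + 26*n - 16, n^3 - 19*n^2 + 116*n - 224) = n - 8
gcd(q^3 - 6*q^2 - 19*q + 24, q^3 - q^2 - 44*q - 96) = q^2 - 5*q - 24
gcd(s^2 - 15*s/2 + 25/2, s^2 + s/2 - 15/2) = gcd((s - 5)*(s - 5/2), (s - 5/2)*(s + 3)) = s - 5/2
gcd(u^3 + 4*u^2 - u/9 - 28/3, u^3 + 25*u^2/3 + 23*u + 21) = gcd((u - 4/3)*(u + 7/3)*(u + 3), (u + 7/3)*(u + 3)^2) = u^2 + 16*u/3 + 7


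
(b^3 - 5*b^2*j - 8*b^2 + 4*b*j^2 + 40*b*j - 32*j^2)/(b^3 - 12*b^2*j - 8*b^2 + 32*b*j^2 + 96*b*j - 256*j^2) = (b - j)/(b - 8*j)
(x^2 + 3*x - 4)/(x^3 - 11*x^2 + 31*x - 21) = (x + 4)/(x^2 - 10*x + 21)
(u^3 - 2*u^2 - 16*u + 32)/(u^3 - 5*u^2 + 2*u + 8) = (u + 4)/(u + 1)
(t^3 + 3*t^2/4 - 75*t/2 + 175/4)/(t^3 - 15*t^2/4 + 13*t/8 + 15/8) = 2*(t^2 + 2*t - 35)/(2*t^2 - 5*t - 3)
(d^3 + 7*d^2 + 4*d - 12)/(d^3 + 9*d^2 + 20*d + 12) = (d - 1)/(d + 1)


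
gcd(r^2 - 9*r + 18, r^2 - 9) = r - 3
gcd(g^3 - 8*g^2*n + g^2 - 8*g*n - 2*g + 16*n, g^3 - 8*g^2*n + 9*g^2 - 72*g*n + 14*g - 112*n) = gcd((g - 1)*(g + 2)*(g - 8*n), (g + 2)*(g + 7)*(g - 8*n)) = g^2 - 8*g*n + 2*g - 16*n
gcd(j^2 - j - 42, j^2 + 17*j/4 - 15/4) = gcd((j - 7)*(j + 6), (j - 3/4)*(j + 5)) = 1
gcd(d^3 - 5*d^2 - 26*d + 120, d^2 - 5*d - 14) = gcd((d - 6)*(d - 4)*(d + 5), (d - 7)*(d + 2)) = 1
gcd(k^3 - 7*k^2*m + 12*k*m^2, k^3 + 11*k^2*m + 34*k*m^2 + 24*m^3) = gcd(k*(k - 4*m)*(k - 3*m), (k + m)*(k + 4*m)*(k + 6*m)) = 1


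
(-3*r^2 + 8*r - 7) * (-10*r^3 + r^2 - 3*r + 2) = 30*r^5 - 83*r^4 + 87*r^3 - 37*r^2 + 37*r - 14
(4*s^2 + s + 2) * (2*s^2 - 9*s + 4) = 8*s^4 - 34*s^3 + 11*s^2 - 14*s + 8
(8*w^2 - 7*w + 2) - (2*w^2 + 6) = 6*w^2 - 7*w - 4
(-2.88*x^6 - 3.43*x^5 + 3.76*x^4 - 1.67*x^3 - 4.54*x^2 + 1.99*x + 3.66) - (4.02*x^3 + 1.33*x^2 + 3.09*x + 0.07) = -2.88*x^6 - 3.43*x^5 + 3.76*x^4 - 5.69*x^3 - 5.87*x^2 - 1.1*x + 3.59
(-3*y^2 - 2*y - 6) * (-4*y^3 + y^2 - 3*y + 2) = 12*y^5 + 5*y^4 + 31*y^3 - 6*y^2 + 14*y - 12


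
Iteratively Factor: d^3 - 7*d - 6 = (d + 1)*(d^2 - d - 6) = (d + 1)*(d + 2)*(d - 3)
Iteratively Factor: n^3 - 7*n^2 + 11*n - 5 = (n - 1)*(n^2 - 6*n + 5) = (n - 5)*(n - 1)*(n - 1)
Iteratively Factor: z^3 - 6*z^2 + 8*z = (z)*(z^2 - 6*z + 8) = z*(z - 2)*(z - 4)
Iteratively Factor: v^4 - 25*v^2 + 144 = (v + 3)*(v^3 - 3*v^2 - 16*v + 48) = (v - 3)*(v + 3)*(v^2 - 16) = (v - 4)*(v - 3)*(v + 3)*(v + 4)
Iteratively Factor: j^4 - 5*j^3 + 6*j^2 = (j - 3)*(j^3 - 2*j^2) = j*(j - 3)*(j^2 - 2*j) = j^2*(j - 3)*(j - 2)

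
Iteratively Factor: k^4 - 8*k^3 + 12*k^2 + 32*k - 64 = (k - 4)*(k^3 - 4*k^2 - 4*k + 16) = (k - 4)*(k + 2)*(k^2 - 6*k + 8) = (k - 4)*(k - 2)*(k + 2)*(k - 4)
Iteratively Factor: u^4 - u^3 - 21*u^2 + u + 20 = (u + 4)*(u^3 - 5*u^2 - u + 5) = (u + 1)*(u + 4)*(u^2 - 6*u + 5) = (u - 5)*(u + 1)*(u + 4)*(u - 1)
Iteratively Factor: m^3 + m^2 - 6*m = (m - 2)*(m^2 + 3*m) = m*(m - 2)*(m + 3)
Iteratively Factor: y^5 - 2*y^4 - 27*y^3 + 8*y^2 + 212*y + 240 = (y - 5)*(y^4 + 3*y^3 - 12*y^2 - 52*y - 48) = (y - 5)*(y + 2)*(y^3 + y^2 - 14*y - 24) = (y - 5)*(y + 2)*(y + 3)*(y^2 - 2*y - 8) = (y - 5)*(y + 2)^2*(y + 3)*(y - 4)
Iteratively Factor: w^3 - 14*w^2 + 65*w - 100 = (w - 4)*(w^2 - 10*w + 25) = (w - 5)*(w - 4)*(w - 5)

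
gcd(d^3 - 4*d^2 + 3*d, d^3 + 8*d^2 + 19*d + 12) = 1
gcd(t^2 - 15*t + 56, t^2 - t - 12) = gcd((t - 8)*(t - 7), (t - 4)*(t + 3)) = 1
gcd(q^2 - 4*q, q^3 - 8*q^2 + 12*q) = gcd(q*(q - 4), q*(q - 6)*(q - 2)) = q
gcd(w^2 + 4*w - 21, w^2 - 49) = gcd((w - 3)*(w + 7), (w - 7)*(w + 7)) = w + 7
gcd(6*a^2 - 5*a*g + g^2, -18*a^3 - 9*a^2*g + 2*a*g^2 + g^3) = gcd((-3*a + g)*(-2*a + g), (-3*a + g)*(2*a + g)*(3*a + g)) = 3*a - g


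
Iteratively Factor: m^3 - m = (m + 1)*(m^2 - m) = m*(m + 1)*(m - 1)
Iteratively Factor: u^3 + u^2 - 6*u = (u - 2)*(u^2 + 3*u) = u*(u - 2)*(u + 3)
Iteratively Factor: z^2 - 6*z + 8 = (z - 2)*(z - 4)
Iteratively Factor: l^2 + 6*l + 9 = (l + 3)*(l + 3)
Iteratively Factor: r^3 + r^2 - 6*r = (r - 2)*(r^2 + 3*r) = r*(r - 2)*(r + 3)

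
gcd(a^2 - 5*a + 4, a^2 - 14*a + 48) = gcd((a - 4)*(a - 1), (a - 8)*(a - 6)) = 1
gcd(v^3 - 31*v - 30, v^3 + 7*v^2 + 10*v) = v + 5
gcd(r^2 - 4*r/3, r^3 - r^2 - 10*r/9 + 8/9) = r - 4/3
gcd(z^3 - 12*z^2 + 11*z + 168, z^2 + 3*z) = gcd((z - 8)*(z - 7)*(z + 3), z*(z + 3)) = z + 3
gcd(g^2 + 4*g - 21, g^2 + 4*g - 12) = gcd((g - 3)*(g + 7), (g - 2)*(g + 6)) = 1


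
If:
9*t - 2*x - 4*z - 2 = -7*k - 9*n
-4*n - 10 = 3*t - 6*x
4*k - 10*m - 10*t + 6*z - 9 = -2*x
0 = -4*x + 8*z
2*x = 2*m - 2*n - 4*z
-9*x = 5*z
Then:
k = 101/106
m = -895/106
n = -895/106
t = 420/53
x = 0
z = 0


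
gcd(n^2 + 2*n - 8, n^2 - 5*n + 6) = n - 2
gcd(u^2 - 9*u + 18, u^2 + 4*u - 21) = u - 3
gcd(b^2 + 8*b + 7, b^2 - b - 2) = b + 1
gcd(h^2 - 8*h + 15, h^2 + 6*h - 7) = 1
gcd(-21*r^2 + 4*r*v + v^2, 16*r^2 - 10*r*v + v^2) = 1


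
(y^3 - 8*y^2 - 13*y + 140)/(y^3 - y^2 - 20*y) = (y - 7)/y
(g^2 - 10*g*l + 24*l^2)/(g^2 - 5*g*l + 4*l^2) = (g - 6*l)/(g - l)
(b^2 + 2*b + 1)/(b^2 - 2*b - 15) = (b^2 + 2*b + 1)/(b^2 - 2*b - 15)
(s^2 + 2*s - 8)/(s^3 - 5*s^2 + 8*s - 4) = (s + 4)/(s^2 - 3*s + 2)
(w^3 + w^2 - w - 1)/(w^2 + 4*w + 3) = (w^2 - 1)/(w + 3)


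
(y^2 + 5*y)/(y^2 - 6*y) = (y + 5)/(y - 6)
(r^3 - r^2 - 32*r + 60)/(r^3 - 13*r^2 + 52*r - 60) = (r + 6)/(r - 6)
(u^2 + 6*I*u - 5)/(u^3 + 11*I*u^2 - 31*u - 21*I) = (u + 5*I)/(u^2 + 10*I*u - 21)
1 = 1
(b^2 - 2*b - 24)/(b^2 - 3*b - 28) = (b - 6)/(b - 7)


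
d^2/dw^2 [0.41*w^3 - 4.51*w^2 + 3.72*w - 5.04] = 2.46*w - 9.02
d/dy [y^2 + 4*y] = 2*y + 4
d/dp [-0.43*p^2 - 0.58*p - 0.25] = -0.86*p - 0.58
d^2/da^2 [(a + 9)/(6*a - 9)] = 28/(2*a - 3)^3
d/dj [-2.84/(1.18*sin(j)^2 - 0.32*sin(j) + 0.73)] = (6.7024*sin(j) - 0.9088)*cos(j)/(1.18*sin(j)^2 - 0.32*sin(j) + 0.73)^2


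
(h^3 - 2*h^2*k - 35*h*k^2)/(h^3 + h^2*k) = (h^2 - 2*h*k - 35*k^2)/(h*(h + k))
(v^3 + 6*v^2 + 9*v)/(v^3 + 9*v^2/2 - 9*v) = 2*(v^2 + 6*v + 9)/(2*v^2 + 9*v - 18)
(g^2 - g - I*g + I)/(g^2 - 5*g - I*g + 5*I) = (g - 1)/(g - 5)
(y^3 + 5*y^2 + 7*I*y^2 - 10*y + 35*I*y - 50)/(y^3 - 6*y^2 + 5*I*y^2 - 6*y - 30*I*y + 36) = (y^2 + 5*y*(1 + I) + 25*I)/(y^2 + 3*y*(-2 + I) - 18*I)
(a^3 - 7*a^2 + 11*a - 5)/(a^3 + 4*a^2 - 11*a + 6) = (a - 5)/(a + 6)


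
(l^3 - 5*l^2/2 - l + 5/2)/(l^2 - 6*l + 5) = (2*l^2 - 3*l - 5)/(2*(l - 5))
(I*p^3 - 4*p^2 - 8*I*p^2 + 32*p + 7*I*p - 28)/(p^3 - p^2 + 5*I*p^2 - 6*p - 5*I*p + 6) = (I*p^2 - p*(4 + 7*I) + 28)/(p^2 + 5*I*p - 6)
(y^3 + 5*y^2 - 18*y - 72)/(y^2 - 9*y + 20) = (y^2 + 9*y + 18)/(y - 5)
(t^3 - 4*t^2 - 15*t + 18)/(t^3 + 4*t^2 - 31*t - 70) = (t^3 - 4*t^2 - 15*t + 18)/(t^3 + 4*t^2 - 31*t - 70)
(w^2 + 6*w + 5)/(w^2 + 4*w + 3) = (w + 5)/(w + 3)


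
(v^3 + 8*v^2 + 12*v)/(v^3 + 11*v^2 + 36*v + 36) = v/(v + 3)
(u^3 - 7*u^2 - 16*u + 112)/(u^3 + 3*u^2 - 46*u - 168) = (u - 4)/(u + 6)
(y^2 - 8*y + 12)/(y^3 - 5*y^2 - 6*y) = (y - 2)/(y*(y + 1))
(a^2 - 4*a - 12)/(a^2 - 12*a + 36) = (a + 2)/(a - 6)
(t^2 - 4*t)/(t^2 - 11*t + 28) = t/(t - 7)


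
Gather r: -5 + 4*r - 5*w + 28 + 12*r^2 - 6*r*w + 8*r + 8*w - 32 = 12*r^2 + r*(12 - 6*w) + 3*w - 9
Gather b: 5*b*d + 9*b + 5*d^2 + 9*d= b*(5*d + 9) + 5*d^2 + 9*d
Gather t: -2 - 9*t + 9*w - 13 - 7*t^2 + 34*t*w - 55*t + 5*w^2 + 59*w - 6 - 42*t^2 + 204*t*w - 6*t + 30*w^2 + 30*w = -49*t^2 + t*(238*w - 70) + 35*w^2 + 98*w - 21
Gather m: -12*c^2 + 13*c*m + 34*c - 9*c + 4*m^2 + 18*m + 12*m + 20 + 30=-12*c^2 + 25*c + 4*m^2 + m*(13*c + 30) + 50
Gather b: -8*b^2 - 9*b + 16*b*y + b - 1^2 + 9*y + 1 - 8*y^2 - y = -8*b^2 + b*(16*y - 8) - 8*y^2 + 8*y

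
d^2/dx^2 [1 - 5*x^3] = -30*x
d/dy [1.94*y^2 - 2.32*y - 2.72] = 3.88*y - 2.32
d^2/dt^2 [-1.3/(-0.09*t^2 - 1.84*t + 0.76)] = (-0.02106*t^2 - 0.43056*t + 1.3*(0.18*t + 1.84)*(0.36*t + 3.68) + 0.17784)/(0.09*t^2 + 1.84*t - 0.76)^3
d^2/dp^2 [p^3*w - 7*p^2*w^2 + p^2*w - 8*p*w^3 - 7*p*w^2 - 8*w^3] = 2*w*(3*p - 7*w + 1)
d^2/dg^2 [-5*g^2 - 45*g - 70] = -10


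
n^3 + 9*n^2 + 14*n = n*(n + 2)*(n + 7)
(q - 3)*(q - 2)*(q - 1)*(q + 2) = q^4 - 4*q^3 - q^2 + 16*q - 12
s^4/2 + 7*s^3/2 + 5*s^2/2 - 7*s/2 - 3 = (s/2 + 1/2)*(s - 1)*(s + 1)*(s + 6)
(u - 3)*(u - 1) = u^2 - 4*u + 3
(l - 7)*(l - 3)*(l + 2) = l^3 - 8*l^2 + l + 42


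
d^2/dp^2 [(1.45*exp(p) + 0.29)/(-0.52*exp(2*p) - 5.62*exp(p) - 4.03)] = (-0.39208*exp(4*p) + 3.923816*exp(3*p) + 15.689232*exp(2*p) + 26.11189*exp(p) - 16.981211)*exp(p)/(0.140608*exp(6*p) + 4.558944*exp(5*p) + 52.5408*exp(4*p) + 248.16796*exp(3*p) + 407.1912*exp(2*p) + 273.821574*exp(p) + 65.450827)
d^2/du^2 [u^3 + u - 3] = 6*u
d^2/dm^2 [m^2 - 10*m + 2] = 2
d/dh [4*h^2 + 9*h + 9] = 8*h + 9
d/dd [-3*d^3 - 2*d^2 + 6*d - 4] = -9*d^2 - 4*d + 6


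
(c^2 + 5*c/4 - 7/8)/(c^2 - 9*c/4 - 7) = (c - 1/2)/(c - 4)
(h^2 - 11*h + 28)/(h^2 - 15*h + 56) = (h - 4)/(h - 8)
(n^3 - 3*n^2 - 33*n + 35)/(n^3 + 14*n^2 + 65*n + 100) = (n^2 - 8*n + 7)/(n^2 + 9*n + 20)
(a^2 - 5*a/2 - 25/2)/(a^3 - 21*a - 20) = (a + 5/2)/(a^2 + 5*a + 4)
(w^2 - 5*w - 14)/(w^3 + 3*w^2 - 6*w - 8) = (w^2 - 5*w - 14)/(w^3 + 3*w^2 - 6*w - 8)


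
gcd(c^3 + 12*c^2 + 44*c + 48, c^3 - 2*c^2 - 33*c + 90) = c + 6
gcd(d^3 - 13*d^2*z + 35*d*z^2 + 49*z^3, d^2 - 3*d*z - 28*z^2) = -d + 7*z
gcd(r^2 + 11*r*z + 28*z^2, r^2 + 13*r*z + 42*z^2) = r + 7*z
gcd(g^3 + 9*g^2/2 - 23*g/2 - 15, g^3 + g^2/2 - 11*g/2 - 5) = g^2 - 3*g/2 - 5/2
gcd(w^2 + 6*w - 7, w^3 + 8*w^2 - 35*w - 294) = w + 7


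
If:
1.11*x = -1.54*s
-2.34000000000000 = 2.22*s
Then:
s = -1.05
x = 1.46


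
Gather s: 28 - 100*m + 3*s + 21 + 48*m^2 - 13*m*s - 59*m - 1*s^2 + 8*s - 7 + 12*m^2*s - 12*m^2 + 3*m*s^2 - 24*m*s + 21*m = 36*m^2 - 138*m + s^2*(3*m - 1) + s*(12*m^2 - 37*m + 11) + 42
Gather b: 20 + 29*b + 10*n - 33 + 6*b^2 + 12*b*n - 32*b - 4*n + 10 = 6*b^2 + b*(12*n - 3) + 6*n - 3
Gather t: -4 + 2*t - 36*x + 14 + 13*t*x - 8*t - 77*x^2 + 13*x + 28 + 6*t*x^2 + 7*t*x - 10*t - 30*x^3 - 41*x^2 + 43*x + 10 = t*(6*x^2 + 20*x - 16) - 30*x^3 - 118*x^2 + 20*x + 48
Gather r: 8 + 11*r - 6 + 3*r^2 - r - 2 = 3*r^2 + 10*r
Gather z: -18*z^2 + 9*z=-18*z^2 + 9*z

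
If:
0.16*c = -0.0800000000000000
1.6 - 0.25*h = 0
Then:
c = -0.50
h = 6.40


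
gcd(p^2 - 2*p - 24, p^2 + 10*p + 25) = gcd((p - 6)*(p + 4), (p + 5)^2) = 1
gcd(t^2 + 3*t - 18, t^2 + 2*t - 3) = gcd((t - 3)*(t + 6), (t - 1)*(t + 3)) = 1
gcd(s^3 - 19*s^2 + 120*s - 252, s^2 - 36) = s - 6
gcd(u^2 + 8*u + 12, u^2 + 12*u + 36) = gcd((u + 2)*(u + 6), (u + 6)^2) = u + 6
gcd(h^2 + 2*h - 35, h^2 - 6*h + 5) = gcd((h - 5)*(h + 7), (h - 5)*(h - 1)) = h - 5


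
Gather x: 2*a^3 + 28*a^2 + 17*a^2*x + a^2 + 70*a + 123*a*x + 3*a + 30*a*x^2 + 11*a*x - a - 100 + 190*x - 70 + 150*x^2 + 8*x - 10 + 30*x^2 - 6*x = 2*a^3 + 29*a^2 + 72*a + x^2*(30*a + 180) + x*(17*a^2 + 134*a + 192) - 180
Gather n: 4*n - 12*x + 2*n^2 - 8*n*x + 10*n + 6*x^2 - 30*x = 2*n^2 + n*(14 - 8*x) + 6*x^2 - 42*x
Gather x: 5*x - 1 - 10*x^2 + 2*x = -10*x^2 + 7*x - 1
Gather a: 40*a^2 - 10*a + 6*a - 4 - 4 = 40*a^2 - 4*a - 8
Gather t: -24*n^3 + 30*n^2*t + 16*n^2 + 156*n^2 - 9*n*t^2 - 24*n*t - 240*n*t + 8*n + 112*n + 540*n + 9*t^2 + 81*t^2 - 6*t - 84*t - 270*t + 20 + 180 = -24*n^3 + 172*n^2 + 660*n + t^2*(90 - 9*n) + t*(30*n^2 - 264*n - 360) + 200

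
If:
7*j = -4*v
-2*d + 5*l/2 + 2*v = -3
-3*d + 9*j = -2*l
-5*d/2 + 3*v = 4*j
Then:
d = -148/283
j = 40/283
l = -402/283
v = -70/283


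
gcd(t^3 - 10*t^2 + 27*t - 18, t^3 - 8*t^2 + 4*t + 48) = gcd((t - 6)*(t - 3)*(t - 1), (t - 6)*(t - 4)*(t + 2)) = t - 6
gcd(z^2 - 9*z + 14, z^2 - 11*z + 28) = z - 7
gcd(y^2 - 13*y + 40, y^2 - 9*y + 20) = y - 5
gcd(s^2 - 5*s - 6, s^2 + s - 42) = s - 6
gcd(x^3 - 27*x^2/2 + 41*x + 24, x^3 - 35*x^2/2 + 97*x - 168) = x^2 - 14*x + 48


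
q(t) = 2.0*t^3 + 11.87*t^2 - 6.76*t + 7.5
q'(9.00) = 692.90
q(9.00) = 2366.13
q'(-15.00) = 987.14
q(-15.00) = -3970.35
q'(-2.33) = -29.50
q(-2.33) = 62.39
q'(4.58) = 227.83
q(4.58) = 417.67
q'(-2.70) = -27.12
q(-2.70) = 72.92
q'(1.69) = 50.50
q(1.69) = 39.63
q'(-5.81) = 57.85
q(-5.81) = 55.21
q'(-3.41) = -17.94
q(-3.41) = 89.27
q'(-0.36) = -14.53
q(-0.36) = 11.38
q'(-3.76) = -11.20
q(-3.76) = 94.42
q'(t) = 6.0*t^2 + 23.74*t - 6.76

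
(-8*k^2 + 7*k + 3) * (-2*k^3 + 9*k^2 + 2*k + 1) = 16*k^5 - 86*k^4 + 41*k^3 + 33*k^2 + 13*k + 3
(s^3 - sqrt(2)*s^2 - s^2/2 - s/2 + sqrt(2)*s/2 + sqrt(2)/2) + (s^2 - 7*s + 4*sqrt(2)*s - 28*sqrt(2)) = s^3 - sqrt(2)*s^2 + s^2/2 - 15*s/2 + 9*sqrt(2)*s/2 - 55*sqrt(2)/2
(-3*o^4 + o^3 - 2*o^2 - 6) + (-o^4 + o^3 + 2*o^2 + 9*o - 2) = -4*o^4 + 2*o^3 + 9*o - 8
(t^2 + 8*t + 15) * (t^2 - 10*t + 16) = t^4 - 2*t^3 - 49*t^2 - 22*t + 240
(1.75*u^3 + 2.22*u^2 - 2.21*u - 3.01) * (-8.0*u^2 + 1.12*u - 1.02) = -14.0*u^5 - 15.8*u^4 + 18.3814*u^3 + 19.3404*u^2 - 1.117*u + 3.0702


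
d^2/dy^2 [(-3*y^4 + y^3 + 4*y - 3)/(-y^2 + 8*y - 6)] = 2*(3*y^6 - 72*y^5 + 630*y^4 - 1214*y^3 + 801*y^2 - 108*y - 18)/(y^6 - 24*y^5 + 210*y^4 - 800*y^3 + 1260*y^2 - 864*y + 216)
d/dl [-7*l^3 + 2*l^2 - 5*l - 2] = -21*l^2 + 4*l - 5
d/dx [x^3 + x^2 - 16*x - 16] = 3*x^2 + 2*x - 16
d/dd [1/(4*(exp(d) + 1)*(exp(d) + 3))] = (-exp(d) - 2)*exp(d)/(2*(exp(4*d) + 8*exp(3*d) + 22*exp(2*d) + 24*exp(d) + 9))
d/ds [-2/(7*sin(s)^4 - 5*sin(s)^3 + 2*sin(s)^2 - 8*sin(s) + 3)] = 2*(28*sin(s)^3 - 15*sin(s)^2 + 4*sin(s) - 8)*cos(s)/(7*sin(s)^4 - 5*sin(s)^3 + 2*sin(s)^2 - 8*sin(s) + 3)^2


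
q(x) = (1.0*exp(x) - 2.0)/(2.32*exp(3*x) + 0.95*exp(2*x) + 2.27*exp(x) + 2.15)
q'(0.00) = 0.32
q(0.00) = -0.13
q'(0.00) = 0.32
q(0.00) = -0.13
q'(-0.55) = 0.40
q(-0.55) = -0.34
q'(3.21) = -0.00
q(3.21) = 0.00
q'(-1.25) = 0.29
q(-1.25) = -0.58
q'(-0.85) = 0.37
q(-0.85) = -0.45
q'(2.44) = -0.00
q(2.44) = 0.00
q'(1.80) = -0.01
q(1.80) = 0.01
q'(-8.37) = 0.00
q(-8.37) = -0.93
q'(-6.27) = 0.00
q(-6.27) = -0.93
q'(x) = (1.0*exp(x) - 2.0)*(-6.96*exp(3*x) - 1.9*exp(2*x) - 2.27*exp(x))/(2.32*exp(3*x) + 0.95*exp(2*x) + 2.27*exp(x) + 2.15)^2 + 1.0*exp(x)/(2.32*exp(3*x) + 0.95*exp(2*x) + 2.27*exp(x) + 2.15) = (-4.64*exp(3*x) + 12.97*exp(2*x) + 3.8*exp(x) + 6.69)*exp(x)/(5.3824*exp(6*x) + 4.408*exp(5*x) + 11.4353*exp(4*x) + 14.289*exp(3*x) + 9.2379*exp(2*x) + 9.761*exp(x) + 4.6225)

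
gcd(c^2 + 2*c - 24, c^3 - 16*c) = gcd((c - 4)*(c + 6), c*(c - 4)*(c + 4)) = c - 4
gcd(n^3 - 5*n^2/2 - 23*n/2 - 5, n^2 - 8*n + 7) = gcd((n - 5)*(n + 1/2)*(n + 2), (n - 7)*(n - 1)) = 1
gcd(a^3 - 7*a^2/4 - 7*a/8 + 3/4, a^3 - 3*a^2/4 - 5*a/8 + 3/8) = a^2 + a/4 - 3/8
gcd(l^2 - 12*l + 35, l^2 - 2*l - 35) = l - 7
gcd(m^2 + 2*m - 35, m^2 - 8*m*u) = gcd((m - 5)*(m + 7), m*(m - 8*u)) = 1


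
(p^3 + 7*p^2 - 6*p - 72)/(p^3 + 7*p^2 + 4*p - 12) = (p^2 + p - 12)/(p^2 + p - 2)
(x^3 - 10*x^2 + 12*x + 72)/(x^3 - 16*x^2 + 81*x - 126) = (x^2 - 4*x - 12)/(x^2 - 10*x + 21)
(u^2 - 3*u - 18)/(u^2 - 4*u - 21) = (u - 6)/(u - 7)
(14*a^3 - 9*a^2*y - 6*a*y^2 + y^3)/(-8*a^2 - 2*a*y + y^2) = (7*a^2 - 8*a*y + y^2)/(-4*a + y)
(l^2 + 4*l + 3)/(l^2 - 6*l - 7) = (l + 3)/(l - 7)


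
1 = 1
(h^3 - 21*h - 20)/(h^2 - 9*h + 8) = (h^3 - 21*h - 20)/(h^2 - 9*h + 8)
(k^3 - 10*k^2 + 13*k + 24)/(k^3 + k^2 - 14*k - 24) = (k^3 - 10*k^2 + 13*k + 24)/(k^3 + k^2 - 14*k - 24)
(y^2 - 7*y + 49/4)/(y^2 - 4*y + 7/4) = (2*y - 7)/(2*y - 1)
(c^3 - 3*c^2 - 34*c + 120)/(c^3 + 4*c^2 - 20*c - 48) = (c - 5)/(c + 2)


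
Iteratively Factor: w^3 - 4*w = (w)*(w^2 - 4) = w*(w + 2)*(w - 2)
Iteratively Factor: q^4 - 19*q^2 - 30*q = (q)*(q^3 - 19*q - 30) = q*(q + 2)*(q^2 - 2*q - 15) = q*(q - 5)*(q + 2)*(q + 3)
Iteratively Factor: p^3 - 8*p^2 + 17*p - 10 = (p - 1)*(p^2 - 7*p + 10) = (p - 2)*(p - 1)*(p - 5)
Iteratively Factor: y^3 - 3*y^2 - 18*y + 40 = (y - 2)*(y^2 - y - 20) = (y - 5)*(y - 2)*(y + 4)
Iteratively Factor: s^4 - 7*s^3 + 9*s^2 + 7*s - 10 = (s - 1)*(s^3 - 6*s^2 + 3*s + 10) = (s - 1)*(s + 1)*(s^2 - 7*s + 10) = (s - 5)*(s - 1)*(s + 1)*(s - 2)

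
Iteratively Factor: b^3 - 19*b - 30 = (b - 5)*(b^2 + 5*b + 6) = (b - 5)*(b + 2)*(b + 3)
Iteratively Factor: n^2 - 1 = (n + 1)*(n - 1)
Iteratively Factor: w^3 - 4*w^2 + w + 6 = (w + 1)*(w^2 - 5*w + 6) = (w - 2)*(w + 1)*(w - 3)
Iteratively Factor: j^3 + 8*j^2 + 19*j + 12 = (j + 3)*(j^2 + 5*j + 4) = (j + 3)*(j + 4)*(j + 1)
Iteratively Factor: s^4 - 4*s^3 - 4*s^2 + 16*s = (s)*(s^3 - 4*s^2 - 4*s + 16) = s*(s + 2)*(s^2 - 6*s + 8) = s*(s - 2)*(s + 2)*(s - 4)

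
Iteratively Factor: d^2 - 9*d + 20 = (d - 4)*(d - 5)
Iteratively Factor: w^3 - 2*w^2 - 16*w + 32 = (w - 2)*(w^2 - 16) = (w - 4)*(w - 2)*(w + 4)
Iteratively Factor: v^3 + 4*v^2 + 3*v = (v + 3)*(v^2 + v) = (v + 1)*(v + 3)*(v)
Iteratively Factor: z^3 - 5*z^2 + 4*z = (z - 4)*(z^2 - z) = (z - 4)*(z - 1)*(z)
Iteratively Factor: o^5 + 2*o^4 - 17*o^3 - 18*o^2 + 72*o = (o - 3)*(o^4 + 5*o^3 - 2*o^2 - 24*o) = o*(o - 3)*(o^3 + 5*o^2 - 2*o - 24) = o*(o - 3)*(o + 3)*(o^2 + 2*o - 8) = o*(o - 3)*(o - 2)*(o + 3)*(o + 4)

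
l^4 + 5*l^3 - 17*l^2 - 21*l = l*(l - 3)*(l + 1)*(l + 7)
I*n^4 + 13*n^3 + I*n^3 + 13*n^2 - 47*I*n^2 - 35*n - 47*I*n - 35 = (n + 1)*(n - 7*I)*(n - 5*I)*(I*n + 1)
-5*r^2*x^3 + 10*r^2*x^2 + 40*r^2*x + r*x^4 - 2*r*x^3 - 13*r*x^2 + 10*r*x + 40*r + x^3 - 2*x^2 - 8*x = (-5*r + x)*(x - 4)*(x + 2)*(r*x + 1)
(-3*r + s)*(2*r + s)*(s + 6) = -6*r^2*s - 36*r^2 - r*s^2 - 6*r*s + s^3 + 6*s^2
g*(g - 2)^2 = g^3 - 4*g^2 + 4*g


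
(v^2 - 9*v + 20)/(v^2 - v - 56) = (-v^2 + 9*v - 20)/(-v^2 + v + 56)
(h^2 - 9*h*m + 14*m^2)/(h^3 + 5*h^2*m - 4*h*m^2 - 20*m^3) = (h - 7*m)/(h^2 + 7*h*m + 10*m^2)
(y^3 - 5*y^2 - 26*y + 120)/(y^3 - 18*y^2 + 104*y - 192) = (y + 5)/(y - 8)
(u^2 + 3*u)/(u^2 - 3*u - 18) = u/(u - 6)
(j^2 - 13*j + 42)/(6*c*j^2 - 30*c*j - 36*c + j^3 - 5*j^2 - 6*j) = (j - 7)/(6*c*j + 6*c + j^2 + j)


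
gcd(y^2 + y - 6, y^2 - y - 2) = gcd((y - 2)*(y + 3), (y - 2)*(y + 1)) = y - 2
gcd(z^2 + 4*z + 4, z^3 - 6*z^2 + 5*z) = 1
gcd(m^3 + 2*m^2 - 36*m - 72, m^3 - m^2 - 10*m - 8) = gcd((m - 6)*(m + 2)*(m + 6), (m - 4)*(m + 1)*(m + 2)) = m + 2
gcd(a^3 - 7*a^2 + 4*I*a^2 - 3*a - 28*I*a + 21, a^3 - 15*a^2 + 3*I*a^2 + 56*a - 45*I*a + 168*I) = a^2 + a*(-7 + 3*I) - 21*I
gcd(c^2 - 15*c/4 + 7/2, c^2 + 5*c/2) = 1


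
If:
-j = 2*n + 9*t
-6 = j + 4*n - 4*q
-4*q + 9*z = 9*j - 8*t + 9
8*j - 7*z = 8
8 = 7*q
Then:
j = 1463/53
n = -10771/1484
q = 8/7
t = -1079/742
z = 11280/371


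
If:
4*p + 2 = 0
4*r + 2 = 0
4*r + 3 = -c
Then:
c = -1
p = -1/2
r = -1/2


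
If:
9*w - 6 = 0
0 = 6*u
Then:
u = 0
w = 2/3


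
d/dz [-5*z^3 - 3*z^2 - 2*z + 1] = -15*z^2 - 6*z - 2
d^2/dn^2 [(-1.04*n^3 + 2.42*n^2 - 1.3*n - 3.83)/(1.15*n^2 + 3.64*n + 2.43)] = (-1.77635683940025e-15*n^4 - 45.445348*n^3 - 126.161238*n^2 - 111.243756*n - 28.50883)/(1.520875*n^6 + 14.4417*n^5 + 55.352145*n^4 + 109.260424*n^3 + 116.961489*n^2 + 64.481508*n + 14.348907)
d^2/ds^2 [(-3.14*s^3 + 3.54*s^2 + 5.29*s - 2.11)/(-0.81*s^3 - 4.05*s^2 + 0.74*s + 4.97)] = (-25.246728*s^6 - 9.53191799999991*s^5 + 51.4465019999998*s^4 - 160.016966*s^3 - 413.723778*s^2 - 160.490292*s - 48.718106)/(0.531441*s^9 + 7.971615*s^8 + 38.401533*s^7 + 42.082254*s^6 - 132.907392*s^5 - 220.033827*s^4 + 148.988503*s^3 + 291.951219*s^2 - 54.835998*s - 122.763473)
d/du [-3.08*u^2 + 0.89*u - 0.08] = 0.89 - 6.16*u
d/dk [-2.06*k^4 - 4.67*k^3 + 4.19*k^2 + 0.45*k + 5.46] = -8.24*k^3 - 14.01*k^2 + 8.38*k + 0.45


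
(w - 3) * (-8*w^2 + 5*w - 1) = -8*w^3 + 29*w^2 - 16*w + 3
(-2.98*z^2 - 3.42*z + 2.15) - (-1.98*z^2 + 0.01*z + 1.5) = -1.0*z^2 - 3.43*z + 0.65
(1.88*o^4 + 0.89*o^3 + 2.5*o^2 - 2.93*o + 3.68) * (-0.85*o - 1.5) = -1.598*o^5 - 3.5765*o^4 - 3.46*o^3 - 1.2595*o^2 + 1.267*o - 5.52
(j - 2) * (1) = j - 2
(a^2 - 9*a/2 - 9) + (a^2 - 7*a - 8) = 2*a^2 - 23*a/2 - 17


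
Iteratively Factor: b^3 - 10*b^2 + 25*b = (b)*(b^2 - 10*b + 25) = b*(b - 5)*(b - 5)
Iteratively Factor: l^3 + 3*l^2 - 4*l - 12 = (l + 2)*(l^2 + l - 6) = (l - 2)*(l + 2)*(l + 3)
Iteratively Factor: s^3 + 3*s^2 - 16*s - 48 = (s + 3)*(s^2 - 16) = (s + 3)*(s + 4)*(s - 4)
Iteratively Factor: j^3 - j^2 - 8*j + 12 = (j - 2)*(j^2 + j - 6) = (j - 2)^2*(j + 3)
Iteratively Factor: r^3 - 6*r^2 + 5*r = (r - 1)*(r^2 - 5*r) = r*(r - 1)*(r - 5)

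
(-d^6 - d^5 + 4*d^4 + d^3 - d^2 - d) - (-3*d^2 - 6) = -d^6 - d^5 + 4*d^4 + d^3 + 2*d^2 - d + 6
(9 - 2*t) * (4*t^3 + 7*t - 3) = -8*t^4 + 36*t^3 - 14*t^2 + 69*t - 27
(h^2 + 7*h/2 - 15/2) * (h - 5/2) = h^3 + h^2 - 65*h/4 + 75/4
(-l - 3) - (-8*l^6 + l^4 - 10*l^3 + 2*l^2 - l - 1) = 8*l^6 - l^4 + 10*l^3 - 2*l^2 - 2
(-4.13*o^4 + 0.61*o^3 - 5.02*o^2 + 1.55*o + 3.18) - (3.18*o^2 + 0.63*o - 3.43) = -4.13*o^4 + 0.61*o^3 - 8.2*o^2 + 0.92*o + 6.61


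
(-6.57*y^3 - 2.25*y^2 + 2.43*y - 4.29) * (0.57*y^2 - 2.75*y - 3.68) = -3.7449*y^5 + 16.785*y^4 + 31.7502*y^3 - 0.847799999999999*y^2 + 2.8551*y + 15.7872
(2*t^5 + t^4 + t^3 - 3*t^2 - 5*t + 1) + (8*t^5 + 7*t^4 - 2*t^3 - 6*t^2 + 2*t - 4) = 10*t^5 + 8*t^4 - t^3 - 9*t^2 - 3*t - 3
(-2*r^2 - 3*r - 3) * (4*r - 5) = -8*r^3 - 2*r^2 + 3*r + 15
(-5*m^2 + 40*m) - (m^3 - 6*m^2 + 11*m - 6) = -m^3 + m^2 + 29*m + 6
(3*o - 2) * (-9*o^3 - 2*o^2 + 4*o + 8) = -27*o^4 + 12*o^3 + 16*o^2 + 16*o - 16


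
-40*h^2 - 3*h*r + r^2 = (-8*h + r)*(5*h + r)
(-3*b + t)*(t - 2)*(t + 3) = -3*b*t^2 - 3*b*t + 18*b + t^3 + t^2 - 6*t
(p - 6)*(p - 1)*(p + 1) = p^3 - 6*p^2 - p + 6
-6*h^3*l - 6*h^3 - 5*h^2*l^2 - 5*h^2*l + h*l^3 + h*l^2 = (-6*h + l)*(h + l)*(h*l + h)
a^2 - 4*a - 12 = (a - 6)*(a + 2)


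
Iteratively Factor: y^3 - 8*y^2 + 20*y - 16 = (y - 2)*(y^2 - 6*y + 8) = (y - 4)*(y - 2)*(y - 2)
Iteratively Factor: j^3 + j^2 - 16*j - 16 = (j + 4)*(j^2 - 3*j - 4) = (j + 1)*(j + 4)*(j - 4)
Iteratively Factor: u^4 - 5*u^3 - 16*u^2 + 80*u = (u - 5)*(u^3 - 16*u) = u*(u - 5)*(u^2 - 16) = u*(u - 5)*(u - 4)*(u + 4)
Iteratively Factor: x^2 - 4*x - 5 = (x - 5)*(x + 1)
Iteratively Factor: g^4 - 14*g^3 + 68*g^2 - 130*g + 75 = (g - 5)*(g^3 - 9*g^2 + 23*g - 15) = (g - 5)*(g - 3)*(g^2 - 6*g + 5) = (g - 5)^2*(g - 3)*(g - 1)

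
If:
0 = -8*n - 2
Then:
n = -1/4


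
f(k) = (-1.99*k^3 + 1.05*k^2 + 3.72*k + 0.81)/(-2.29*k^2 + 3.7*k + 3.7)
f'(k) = (4.58*k - 3.7)*(-1.99*k^3 + 1.05*k^2 + 3.72*k + 0.81)/(-2.29*k^2 + 3.7*k + 3.7)^2 + (-5.97*k^2 + 2.1*k + 3.72)/(-2.29*k^2 + 3.7*k + 3.7)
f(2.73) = 6.64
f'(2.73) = -7.18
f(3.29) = 5.21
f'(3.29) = -0.59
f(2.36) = 33.25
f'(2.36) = -656.99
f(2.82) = 6.13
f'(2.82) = -4.57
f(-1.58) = -0.69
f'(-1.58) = 0.89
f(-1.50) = -0.62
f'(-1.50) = 0.91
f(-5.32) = -3.84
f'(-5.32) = 0.85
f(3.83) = 5.17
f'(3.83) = 0.27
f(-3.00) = -1.89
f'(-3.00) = 0.84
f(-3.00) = -1.89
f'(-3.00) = 0.84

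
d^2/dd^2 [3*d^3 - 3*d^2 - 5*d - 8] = 18*d - 6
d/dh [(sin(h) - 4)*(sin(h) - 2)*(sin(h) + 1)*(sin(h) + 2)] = (4*sin(h)^3 - 9*sin(h)^2 - 16*sin(h) + 12)*cos(h)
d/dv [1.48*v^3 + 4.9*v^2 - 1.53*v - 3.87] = 4.44*v^2 + 9.8*v - 1.53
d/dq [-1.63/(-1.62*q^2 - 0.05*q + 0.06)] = (-5.2812*q - 0.0815)/(1.62*q^2 + 0.05*q - 0.06)^2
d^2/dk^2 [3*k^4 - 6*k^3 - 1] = 36*k*(k - 1)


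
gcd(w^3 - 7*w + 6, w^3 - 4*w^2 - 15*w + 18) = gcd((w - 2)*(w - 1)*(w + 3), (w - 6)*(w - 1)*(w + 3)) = w^2 + 2*w - 3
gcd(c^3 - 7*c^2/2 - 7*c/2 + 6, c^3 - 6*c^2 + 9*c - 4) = c^2 - 5*c + 4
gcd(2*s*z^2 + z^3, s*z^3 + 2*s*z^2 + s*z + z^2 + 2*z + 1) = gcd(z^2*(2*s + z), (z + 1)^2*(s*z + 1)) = 1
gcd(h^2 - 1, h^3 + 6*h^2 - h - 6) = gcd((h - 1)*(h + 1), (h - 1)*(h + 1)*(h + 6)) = h^2 - 1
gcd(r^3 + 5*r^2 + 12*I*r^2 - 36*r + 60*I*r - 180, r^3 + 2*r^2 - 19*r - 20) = r + 5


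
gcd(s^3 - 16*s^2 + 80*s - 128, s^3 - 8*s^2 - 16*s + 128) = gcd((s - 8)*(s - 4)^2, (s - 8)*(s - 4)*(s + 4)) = s^2 - 12*s + 32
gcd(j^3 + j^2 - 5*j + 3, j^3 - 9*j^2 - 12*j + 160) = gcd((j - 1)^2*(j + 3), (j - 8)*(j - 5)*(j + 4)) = 1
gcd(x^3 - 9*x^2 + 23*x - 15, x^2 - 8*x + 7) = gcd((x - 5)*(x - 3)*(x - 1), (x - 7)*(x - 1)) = x - 1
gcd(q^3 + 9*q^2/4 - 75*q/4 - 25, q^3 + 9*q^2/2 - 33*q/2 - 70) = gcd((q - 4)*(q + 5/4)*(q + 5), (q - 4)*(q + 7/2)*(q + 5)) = q^2 + q - 20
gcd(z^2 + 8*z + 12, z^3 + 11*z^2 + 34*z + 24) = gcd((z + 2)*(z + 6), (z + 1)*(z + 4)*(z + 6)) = z + 6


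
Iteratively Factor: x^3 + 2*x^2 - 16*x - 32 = (x + 2)*(x^2 - 16) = (x - 4)*(x + 2)*(x + 4)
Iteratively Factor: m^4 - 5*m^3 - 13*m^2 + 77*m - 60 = (m + 4)*(m^3 - 9*m^2 + 23*m - 15) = (m - 5)*(m + 4)*(m^2 - 4*m + 3) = (m - 5)*(m - 1)*(m + 4)*(m - 3)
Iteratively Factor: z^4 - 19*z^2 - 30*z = (z)*(z^3 - 19*z - 30) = z*(z - 5)*(z^2 + 5*z + 6) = z*(z - 5)*(z + 2)*(z + 3)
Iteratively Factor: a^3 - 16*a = (a - 4)*(a^2 + 4*a) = (a - 4)*(a + 4)*(a)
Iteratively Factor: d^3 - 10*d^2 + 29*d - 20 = (d - 4)*(d^2 - 6*d + 5) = (d - 4)*(d - 1)*(d - 5)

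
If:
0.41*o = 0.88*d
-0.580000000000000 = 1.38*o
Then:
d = -0.20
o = -0.42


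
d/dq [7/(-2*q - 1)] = 14/(2*q + 1)^2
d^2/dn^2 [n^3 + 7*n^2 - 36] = 6*n + 14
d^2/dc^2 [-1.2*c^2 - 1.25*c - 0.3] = -2.40000000000000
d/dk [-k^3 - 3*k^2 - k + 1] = -3*k^2 - 6*k - 1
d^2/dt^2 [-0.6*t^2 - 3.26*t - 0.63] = -1.20000000000000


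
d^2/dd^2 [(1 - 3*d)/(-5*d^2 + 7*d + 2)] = 2*((26 - 45*d)*(-5*d^2 + 7*d + 2) - (3*d - 1)*(10*d - 7)^2)/(-5*d^2 + 7*d + 2)^3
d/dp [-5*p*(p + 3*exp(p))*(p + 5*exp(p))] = -40*p^2*exp(p) - 15*p^2 - 150*p*exp(2*p) - 80*p*exp(p) - 75*exp(2*p)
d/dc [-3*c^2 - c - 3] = -6*c - 1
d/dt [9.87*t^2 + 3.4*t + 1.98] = 19.74*t + 3.4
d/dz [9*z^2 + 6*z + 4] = 18*z + 6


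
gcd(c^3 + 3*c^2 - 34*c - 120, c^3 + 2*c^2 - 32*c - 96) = c^2 - 2*c - 24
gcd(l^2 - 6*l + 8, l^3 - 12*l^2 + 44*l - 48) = l^2 - 6*l + 8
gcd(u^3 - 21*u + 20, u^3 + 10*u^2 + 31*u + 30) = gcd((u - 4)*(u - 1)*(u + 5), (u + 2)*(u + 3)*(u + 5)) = u + 5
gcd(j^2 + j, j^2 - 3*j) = j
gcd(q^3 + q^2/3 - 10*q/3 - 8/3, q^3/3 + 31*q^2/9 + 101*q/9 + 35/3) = 1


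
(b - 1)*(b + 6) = b^2 + 5*b - 6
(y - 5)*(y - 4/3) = y^2 - 19*y/3 + 20/3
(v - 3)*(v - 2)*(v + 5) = v^3 - 19*v + 30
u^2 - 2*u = u*(u - 2)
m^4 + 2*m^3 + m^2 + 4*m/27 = m*(m + 1/3)^2*(m + 4/3)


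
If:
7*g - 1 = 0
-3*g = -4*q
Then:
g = 1/7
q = 3/28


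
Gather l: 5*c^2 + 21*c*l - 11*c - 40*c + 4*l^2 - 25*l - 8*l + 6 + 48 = 5*c^2 - 51*c + 4*l^2 + l*(21*c - 33) + 54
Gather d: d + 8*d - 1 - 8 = 9*d - 9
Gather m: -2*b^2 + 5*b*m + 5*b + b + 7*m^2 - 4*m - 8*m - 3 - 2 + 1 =-2*b^2 + 6*b + 7*m^2 + m*(5*b - 12) - 4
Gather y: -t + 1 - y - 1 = -t - y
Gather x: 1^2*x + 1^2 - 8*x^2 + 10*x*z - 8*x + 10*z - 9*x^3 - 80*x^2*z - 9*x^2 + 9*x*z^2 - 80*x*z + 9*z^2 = -9*x^3 + x^2*(-80*z - 17) + x*(9*z^2 - 70*z - 7) + 9*z^2 + 10*z + 1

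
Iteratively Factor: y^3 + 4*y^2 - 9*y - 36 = (y - 3)*(y^2 + 7*y + 12) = (y - 3)*(y + 3)*(y + 4)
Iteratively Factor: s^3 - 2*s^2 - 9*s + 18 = (s - 3)*(s^2 + s - 6) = (s - 3)*(s + 3)*(s - 2)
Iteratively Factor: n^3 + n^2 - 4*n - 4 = (n + 2)*(n^2 - n - 2) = (n + 1)*(n + 2)*(n - 2)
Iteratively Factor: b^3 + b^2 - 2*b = (b - 1)*(b^2 + 2*b) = (b - 1)*(b + 2)*(b)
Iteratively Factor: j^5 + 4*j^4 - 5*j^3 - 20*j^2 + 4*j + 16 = (j + 2)*(j^4 + 2*j^3 - 9*j^2 - 2*j + 8) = (j - 2)*(j + 2)*(j^3 + 4*j^2 - j - 4) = (j - 2)*(j + 1)*(j + 2)*(j^2 + 3*j - 4) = (j - 2)*(j + 1)*(j + 2)*(j + 4)*(j - 1)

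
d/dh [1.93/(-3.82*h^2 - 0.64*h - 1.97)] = (14.7452*h + 1.2352)/(3.82*h^2 + 0.64*h + 1.97)^2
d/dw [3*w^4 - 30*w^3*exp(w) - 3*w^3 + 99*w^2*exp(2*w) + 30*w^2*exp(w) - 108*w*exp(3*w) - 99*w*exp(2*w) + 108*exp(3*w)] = -30*w^3*exp(w) + 12*w^3 + 198*w^2*exp(2*w) - 60*w^2*exp(w) - 9*w^2 - 324*w*exp(3*w) + 60*w*exp(w) + 216*exp(3*w) - 99*exp(2*w)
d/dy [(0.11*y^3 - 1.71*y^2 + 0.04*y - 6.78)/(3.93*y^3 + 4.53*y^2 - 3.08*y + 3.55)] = (7.2186*y^4 - 0.991999999999999*y^3 + 86.1933*y^2 + 49.2858*y - 20.7404)/(15.4449*y^6 + 35.6058*y^5 - 3.6879*y^4 - 0.00180000000000291*y^3 + 41.6494*y^2 - 21.868*y + 12.6025)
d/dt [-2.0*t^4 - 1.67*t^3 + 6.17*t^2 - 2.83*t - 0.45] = -8.0*t^3 - 5.01*t^2 + 12.34*t - 2.83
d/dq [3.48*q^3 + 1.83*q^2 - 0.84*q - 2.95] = 10.44*q^2 + 3.66*q - 0.84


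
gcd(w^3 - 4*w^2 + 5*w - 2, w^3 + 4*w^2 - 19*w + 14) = w^2 - 3*w + 2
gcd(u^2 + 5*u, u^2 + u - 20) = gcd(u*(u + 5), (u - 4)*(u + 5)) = u + 5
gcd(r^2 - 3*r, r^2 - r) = r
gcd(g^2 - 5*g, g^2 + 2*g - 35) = g - 5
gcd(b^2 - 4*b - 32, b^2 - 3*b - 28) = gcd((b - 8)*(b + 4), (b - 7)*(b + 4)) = b + 4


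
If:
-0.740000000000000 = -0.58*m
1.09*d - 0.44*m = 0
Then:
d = 0.52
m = 1.28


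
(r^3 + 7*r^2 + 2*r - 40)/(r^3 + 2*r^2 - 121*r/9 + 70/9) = 9*(r^2 + 2*r - 8)/(9*r^2 - 27*r + 14)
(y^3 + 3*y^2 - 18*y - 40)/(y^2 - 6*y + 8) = (y^2 + 7*y + 10)/(y - 2)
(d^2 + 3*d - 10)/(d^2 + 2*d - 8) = (d + 5)/(d + 4)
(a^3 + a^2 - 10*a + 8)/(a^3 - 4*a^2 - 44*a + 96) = (a^2 + 3*a - 4)/(a^2 - 2*a - 48)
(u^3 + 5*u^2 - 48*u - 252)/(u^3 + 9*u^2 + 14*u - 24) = (u^2 - u - 42)/(u^2 + 3*u - 4)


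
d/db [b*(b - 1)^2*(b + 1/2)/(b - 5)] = (6*b^4 - 46*b^3 + 45*b^2 - 5)/(2*(b^2 - 10*b + 25))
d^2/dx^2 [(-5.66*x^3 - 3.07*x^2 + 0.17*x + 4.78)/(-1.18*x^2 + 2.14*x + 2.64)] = (-7.105427357601e-15*x^5 + 4.26325641456066e-14*x^4 + 102.136448*x^3 + 209.308368*x^2 + 305.932848*x - 28.84808)/(1.643032*x^6 - 8.939208*x^5 + 5.183976*x^4 + 30.198824*x^3 - 11.598048*x^2 - 44.744832*x - 18.399744)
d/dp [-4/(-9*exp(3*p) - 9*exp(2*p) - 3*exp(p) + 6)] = (-12*exp(2*p) - 8*exp(p) - 4/3)*exp(p)/(3*exp(3*p) + 3*exp(2*p) + exp(p) - 2)^2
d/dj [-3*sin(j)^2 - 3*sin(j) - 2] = -3*sin(2*j) - 3*cos(j)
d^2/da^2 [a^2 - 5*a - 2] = 2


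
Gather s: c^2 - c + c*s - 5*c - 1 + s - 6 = c^2 - 6*c + s*(c + 1) - 7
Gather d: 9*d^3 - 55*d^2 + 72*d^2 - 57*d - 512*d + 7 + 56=9*d^3 + 17*d^2 - 569*d + 63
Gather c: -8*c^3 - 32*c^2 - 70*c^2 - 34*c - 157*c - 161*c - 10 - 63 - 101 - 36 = -8*c^3 - 102*c^2 - 352*c - 210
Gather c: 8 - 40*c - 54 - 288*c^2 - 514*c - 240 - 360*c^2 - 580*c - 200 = -648*c^2 - 1134*c - 486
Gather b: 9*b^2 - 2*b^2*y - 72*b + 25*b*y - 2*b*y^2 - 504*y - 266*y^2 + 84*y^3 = b^2*(9 - 2*y) + b*(-2*y^2 + 25*y - 72) + 84*y^3 - 266*y^2 - 504*y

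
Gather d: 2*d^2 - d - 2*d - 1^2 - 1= 2*d^2 - 3*d - 2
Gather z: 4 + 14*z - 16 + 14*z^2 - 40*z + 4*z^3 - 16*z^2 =4*z^3 - 2*z^2 - 26*z - 12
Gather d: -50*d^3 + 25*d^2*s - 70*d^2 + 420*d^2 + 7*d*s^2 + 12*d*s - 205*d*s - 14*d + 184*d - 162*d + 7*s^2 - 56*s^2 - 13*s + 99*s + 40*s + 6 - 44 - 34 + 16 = -50*d^3 + d^2*(25*s + 350) + d*(7*s^2 - 193*s + 8) - 49*s^2 + 126*s - 56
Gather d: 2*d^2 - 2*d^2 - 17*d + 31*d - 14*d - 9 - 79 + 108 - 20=0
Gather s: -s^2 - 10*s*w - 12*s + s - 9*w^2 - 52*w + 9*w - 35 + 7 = -s^2 + s*(-10*w - 11) - 9*w^2 - 43*w - 28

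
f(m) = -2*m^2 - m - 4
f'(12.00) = -49.00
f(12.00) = -304.00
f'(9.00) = -37.00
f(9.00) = -175.00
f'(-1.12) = 3.48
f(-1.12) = -5.39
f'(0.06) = -1.24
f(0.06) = -4.07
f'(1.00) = -5.00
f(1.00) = -7.00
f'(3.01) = -13.04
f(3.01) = -25.13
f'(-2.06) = 7.24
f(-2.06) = -10.43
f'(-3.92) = 14.68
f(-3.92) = -30.81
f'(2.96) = -12.84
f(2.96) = -24.48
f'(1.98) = -8.92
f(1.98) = -13.82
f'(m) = -4*m - 1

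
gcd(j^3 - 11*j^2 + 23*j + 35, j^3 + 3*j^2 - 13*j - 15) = j + 1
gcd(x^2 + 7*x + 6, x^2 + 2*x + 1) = x + 1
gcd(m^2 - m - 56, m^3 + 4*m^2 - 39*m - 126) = m + 7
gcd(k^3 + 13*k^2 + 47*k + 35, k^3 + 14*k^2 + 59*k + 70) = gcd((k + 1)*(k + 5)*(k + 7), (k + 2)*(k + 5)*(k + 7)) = k^2 + 12*k + 35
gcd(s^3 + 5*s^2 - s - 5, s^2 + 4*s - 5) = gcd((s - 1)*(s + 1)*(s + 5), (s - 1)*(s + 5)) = s^2 + 4*s - 5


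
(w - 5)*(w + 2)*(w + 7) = w^3 + 4*w^2 - 31*w - 70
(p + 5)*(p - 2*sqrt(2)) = p^2 - 2*sqrt(2)*p + 5*p - 10*sqrt(2)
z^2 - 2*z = z*(z - 2)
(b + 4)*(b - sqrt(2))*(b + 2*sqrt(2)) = b^3 + sqrt(2)*b^2 + 4*b^2 - 4*b + 4*sqrt(2)*b - 16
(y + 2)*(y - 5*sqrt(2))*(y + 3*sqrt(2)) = y^3 - 2*sqrt(2)*y^2 + 2*y^2 - 30*y - 4*sqrt(2)*y - 60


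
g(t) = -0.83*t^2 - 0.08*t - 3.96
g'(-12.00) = 19.84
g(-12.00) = -122.52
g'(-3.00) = 4.90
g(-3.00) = -11.19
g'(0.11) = -0.26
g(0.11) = -3.98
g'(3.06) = -5.16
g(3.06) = -11.98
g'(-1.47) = 2.36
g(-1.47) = -5.64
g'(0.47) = -0.86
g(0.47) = -4.18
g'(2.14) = -3.63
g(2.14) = -7.93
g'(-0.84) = 1.31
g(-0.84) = -4.48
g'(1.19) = -2.06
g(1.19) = -5.23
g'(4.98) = -8.35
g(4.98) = -24.94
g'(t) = -1.66*t - 0.08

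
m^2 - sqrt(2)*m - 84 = (m - 7*sqrt(2))*(m + 6*sqrt(2))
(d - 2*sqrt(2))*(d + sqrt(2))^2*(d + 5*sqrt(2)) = d^4 + 5*sqrt(2)*d^3 - 6*d^2 - 34*sqrt(2)*d - 40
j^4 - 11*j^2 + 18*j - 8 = (j - 2)*(j - 1)^2*(j + 4)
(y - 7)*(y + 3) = y^2 - 4*y - 21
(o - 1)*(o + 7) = o^2 + 6*o - 7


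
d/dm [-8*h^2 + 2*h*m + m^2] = 2*h + 2*m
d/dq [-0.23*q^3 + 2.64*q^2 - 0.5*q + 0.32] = -0.69*q^2 + 5.28*q - 0.5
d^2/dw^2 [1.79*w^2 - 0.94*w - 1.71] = 3.58000000000000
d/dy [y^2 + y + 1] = 2*y + 1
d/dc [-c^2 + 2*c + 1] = 2 - 2*c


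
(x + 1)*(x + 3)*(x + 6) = x^3 + 10*x^2 + 27*x + 18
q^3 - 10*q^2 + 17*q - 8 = (q - 8)*(q - 1)^2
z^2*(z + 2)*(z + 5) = z^4 + 7*z^3 + 10*z^2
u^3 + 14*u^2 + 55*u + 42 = (u + 1)*(u + 6)*(u + 7)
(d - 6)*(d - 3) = d^2 - 9*d + 18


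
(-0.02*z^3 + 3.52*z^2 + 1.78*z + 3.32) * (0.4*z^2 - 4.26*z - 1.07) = -0.008*z^5 + 1.4932*z^4 - 14.2618*z^3 - 10.0212*z^2 - 16.0478*z - 3.5524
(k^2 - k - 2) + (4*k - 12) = k^2 + 3*k - 14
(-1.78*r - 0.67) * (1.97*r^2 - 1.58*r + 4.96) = -3.5066*r^3 + 1.4925*r^2 - 7.7702*r - 3.3232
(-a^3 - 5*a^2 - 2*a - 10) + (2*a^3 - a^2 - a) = a^3 - 6*a^2 - 3*a - 10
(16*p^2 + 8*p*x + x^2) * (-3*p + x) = -48*p^3 - 8*p^2*x + 5*p*x^2 + x^3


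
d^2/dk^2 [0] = 0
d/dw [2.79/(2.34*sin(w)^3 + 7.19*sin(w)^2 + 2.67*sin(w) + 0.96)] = (-40.1202*sin(w) + 9.7929*cos(2*w) - 17.2422)*cos(w)/(2.34*sin(w)^3 + 7.19*sin(w)^2 + 2.67*sin(w) + 0.96)^2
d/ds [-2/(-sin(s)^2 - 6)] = -8*sin(2*s)/(cos(2*s) - 13)^2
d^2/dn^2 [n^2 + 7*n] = 2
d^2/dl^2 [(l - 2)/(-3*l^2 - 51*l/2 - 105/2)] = 4*((2 - l)*(4*l + 17)^2 + (6*l + 13)*(2*l^2 + 17*l + 35))/(3*(2*l^2 + 17*l + 35)^3)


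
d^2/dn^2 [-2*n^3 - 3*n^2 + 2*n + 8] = -12*n - 6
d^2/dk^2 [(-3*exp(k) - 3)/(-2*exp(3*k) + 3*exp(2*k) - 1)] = (48*exp(4*k) + 150*exp(3*k) + 81*exp(2*k) + 42*exp(k) + 3)*exp(k)/(8*exp(7*k) - 20*exp(6*k) + 6*exp(5*k) + 17*exp(4*k) - 8*exp(3*k) - 6*exp(2*k) + 2*exp(k) + 1)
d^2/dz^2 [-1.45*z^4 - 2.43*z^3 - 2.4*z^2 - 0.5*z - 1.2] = -17.4*z^2 - 14.58*z - 4.8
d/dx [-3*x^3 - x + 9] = -9*x^2 - 1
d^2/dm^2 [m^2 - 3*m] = 2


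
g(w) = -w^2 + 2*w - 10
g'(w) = 2 - 2*w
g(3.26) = -14.11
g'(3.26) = -4.52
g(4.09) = -18.55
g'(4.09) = -6.18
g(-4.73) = -41.83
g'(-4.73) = 11.46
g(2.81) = -12.28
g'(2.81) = -3.62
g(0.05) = -9.90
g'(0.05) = 1.90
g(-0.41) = -10.99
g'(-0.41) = 2.82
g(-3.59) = -30.07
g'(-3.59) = 9.18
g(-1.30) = -14.29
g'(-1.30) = 4.60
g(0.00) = -10.00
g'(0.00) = 2.00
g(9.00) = -73.00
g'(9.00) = -16.00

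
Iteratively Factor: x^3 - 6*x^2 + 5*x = (x - 1)*(x^2 - 5*x) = x*(x - 1)*(x - 5)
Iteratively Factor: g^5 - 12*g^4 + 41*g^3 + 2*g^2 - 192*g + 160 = (g - 1)*(g^4 - 11*g^3 + 30*g^2 + 32*g - 160) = (g - 5)*(g - 1)*(g^3 - 6*g^2 + 32) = (g - 5)*(g - 4)*(g - 1)*(g^2 - 2*g - 8) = (g - 5)*(g - 4)^2*(g - 1)*(g + 2)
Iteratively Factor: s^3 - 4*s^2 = (s)*(s^2 - 4*s) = s^2*(s - 4)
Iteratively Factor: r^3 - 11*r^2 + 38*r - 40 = (r - 4)*(r^2 - 7*r + 10) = (r - 5)*(r - 4)*(r - 2)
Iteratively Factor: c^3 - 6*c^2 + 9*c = (c)*(c^2 - 6*c + 9) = c*(c - 3)*(c - 3)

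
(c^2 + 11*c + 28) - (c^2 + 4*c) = 7*c + 28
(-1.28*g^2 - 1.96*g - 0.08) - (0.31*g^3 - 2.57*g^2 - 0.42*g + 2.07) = -0.31*g^3 + 1.29*g^2 - 1.54*g - 2.15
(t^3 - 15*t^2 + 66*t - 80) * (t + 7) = t^4 - 8*t^3 - 39*t^2 + 382*t - 560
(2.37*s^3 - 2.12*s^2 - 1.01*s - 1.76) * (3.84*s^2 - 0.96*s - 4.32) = 9.1008*s^5 - 10.416*s^4 - 12.0816*s^3 + 3.3696*s^2 + 6.0528*s + 7.6032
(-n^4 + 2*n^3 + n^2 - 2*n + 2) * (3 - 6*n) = 6*n^5 - 15*n^4 + 15*n^2 - 18*n + 6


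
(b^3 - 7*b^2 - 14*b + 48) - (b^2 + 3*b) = b^3 - 8*b^2 - 17*b + 48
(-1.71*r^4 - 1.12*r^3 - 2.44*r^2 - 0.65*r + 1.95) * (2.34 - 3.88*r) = 6.6348*r^5 + 0.344200000000001*r^4 + 6.8464*r^3 - 3.1876*r^2 - 9.087*r + 4.563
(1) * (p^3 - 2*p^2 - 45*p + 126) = p^3 - 2*p^2 - 45*p + 126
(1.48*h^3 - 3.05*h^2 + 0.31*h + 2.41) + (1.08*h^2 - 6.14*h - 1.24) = 1.48*h^3 - 1.97*h^2 - 5.83*h + 1.17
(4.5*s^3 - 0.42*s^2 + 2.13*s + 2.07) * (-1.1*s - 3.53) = -4.95*s^4 - 15.423*s^3 - 0.8604*s^2 - 9.7959*s - 7.3071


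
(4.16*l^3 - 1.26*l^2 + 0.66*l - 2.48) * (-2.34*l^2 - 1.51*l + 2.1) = -9.7344*l^5 - 3.3332*l^4 + 9.0942*l^3 + 2.1606*l^2 + 5.1308*l - 5.208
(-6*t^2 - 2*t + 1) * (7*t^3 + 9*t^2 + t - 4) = -42*t^5 - 68*t^4 - 17*t^3 + 31*t^2 + 9*t - 4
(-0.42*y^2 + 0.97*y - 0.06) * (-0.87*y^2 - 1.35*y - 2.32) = 0.3654*y^4 - 0.2769*y^3 - 0.2829*y^2 - 2.1694*y + 0.1392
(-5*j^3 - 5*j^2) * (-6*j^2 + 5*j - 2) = 30*j^5 + 5*j^4 - 15*j^3 + 10*j^2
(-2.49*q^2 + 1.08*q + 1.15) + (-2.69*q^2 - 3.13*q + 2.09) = -5.18*q^2 - 2.05*q + 3.24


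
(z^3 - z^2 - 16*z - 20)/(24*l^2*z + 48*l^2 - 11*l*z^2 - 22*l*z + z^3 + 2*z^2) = (z^2 - 3*z - 10)/(24*l^2 - 11*l*z + z^2)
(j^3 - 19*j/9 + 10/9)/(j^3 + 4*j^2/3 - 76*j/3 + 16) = (3*j^2 + 2*j - 5)/(3*(j^2 + 2*j - 24))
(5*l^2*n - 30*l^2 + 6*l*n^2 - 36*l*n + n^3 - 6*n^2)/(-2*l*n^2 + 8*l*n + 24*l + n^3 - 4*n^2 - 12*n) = (-5*l^2 - 6*l*n - n^2)/(2*l*n + 4*l - n^2 - 2*n)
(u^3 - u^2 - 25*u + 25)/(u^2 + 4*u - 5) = u - 5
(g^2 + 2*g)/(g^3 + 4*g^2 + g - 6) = g/(g^2 + 2*g - 3)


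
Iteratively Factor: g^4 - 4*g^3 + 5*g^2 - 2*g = (g)*(g^3 - 4*g^2 + 5*g - 2) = g*(g - 2)*(g^2 - 2*g + 1) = g*(g - 2)*(g - 1)*(g - 1)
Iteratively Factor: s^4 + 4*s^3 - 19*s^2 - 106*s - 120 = (s + 3)*(s^3 + s^2 - 22*s - 40) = (s + 3)*(s + 4)*(s^2 - 3*s - 10) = (s - 5)*(s + 3)*(s + 4)*(s + 2)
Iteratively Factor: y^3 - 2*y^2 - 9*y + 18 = (y - 2)*(y^2 - 9) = (y - 2)*(y + 3)*(y - 3)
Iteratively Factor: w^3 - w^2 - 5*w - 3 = (w + 1)*(w^2 - 2*w - 3) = (w + 1)^2*(w - 3)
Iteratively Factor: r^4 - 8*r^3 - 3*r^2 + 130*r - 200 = (r - 5)*(r^3 - 3*r^2 - 18*r + 40) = (r - 5)*(r - 2)*(r^2 - r - 20) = (r - 5)*(r - 2)*(r + 4)*(r - 5)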